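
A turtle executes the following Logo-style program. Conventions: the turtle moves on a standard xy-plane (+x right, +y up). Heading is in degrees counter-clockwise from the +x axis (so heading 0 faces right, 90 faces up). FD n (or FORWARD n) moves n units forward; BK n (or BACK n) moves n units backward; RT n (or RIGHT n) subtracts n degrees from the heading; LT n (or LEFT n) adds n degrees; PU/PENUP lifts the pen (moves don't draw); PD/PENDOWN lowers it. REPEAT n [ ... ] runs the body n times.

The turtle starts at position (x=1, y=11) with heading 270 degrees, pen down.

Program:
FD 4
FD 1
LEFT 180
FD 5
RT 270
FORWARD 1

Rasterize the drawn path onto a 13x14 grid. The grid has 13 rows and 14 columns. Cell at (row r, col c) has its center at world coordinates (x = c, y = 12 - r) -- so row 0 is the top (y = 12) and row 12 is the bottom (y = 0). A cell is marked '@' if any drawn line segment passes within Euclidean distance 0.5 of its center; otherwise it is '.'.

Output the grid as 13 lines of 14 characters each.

Answer: ..............
@@............
.@............
.@............
.@............
.@............
.@............
..............
..............
..............
..............
..............
..............

Derivation:
Segment 0: (1,11) -> (1,7)
Segment 1: (1,7) -> (1,6)
Segment 2: (1,6) -> (1,11)
Segment 3: (1,11) -> (0,11)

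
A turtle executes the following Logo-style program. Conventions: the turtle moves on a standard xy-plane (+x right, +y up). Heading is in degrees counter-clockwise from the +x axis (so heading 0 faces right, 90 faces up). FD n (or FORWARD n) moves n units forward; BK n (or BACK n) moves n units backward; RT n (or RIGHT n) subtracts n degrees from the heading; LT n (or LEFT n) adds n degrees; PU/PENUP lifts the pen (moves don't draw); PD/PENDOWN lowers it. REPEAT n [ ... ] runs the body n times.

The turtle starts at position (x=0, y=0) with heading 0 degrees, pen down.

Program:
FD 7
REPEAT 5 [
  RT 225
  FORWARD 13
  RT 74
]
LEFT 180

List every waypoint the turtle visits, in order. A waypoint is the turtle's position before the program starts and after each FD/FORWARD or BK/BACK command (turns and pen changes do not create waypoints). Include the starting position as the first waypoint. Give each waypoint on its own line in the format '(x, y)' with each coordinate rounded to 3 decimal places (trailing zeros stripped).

Answer: (0, 0)
(7, 0)
(-2.192, 9.192)
(-14.689, 5.609)
(-17.613, -7.058)
(-7.952, -15.756)
(4.339, -11.524)

Derivation:
Executing turtle program step by step:
Start: pos=(0,0), heading=0, pen down
FD 7: (0,0) -> (7,0) [heading=0, draw]
REPEAT 5 [
  -- iteration 1/5 --
  RT 225: heading 0 -> 135
  FD 13: (7,0) -> (-2.192,9.192) [heading=135, draw]
  RT 74: heading 135 -> 61
  -- iteration 2/5 --
  RT 225: heading 61 -> 196
  FD 13: (-2.192,9.192) -> (-14.689,5.609) [heading=196, draw]
  RT 74: heading 196 -> 122
  -- iteration 3/5 --
  RT 225: heading 122 -> 257
  FD 13: (-14.689,5.609) -> (-17.613,-7.058) [heading=257, draw]
  RT 74: heading 257 -> 183
  -- iteration 4/5 --
  RT 225: heading 183 -> 318
  FD 13: (-17.613,-7.058) -> (-7.952,-15.756) [heading=318, draw]
  RT 74: heading 318 -> 244
  -- iteration 5/5 --
  RT 225: heading 244 -> 19
  FD 13: (-7.952,-15.756) -> (4.339,-11.524) [heading=19, draw]
  RT 74: heading 19 -> 305
]
LT 180: heading 305 -> 125
Final: pos=(4.339,-11.524), heading=125, 6 segment(s) drawn
Waypoints (7 total):
(0, 0)
(7, 0)
(-2.192, 9.192)
(-14.689, 5.609)
(-17.613, -7.058)
(-7.952, -15.756)
(4.339, -11.524)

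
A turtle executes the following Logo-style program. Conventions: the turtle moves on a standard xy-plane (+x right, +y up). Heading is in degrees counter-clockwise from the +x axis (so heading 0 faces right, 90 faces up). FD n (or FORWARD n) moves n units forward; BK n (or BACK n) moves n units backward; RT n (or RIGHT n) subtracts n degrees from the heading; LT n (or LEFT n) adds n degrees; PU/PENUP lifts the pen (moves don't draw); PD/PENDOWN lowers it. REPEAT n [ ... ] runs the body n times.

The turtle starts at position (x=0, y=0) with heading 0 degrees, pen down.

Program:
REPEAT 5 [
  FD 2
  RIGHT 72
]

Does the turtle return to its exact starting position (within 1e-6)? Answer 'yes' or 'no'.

Executing turtle program step by step:
Start: pos=(0,0), heading=0, pen down
REPEAT 5 [
  -- iteration 1/5 --
  FD 2: (0,0) -> (2,0) [heading=0, draw]
  RT 72: heading 0 -> 288
  -- iteration 2/5 --
  FD 2: (2,0) -> (2.618,-1.902) [heading=288, draw]
  RT 72: heading 288 -> 216
  -- iteration 3/5 --
  FD 2: (2.618,-1.902) -> (1,-3.078) [heading=216, draw]
  RT 72: heading 216 -> 144
  -- iteration 4/5 --
  FD 2: (1,-3.078) -> (-0.618,-1.902) [heading=144, draw]
  RT 72: heading 144 -> 72
  -- iteration 5/5 --
  FD 2: (-0.618,-1.902) -> (0,0) [heading=72, draw]
  RT 72: heading 72 -> 0
]
Final: pos=(0,0), heading=0, 5 segment(s) drawn

Start position: (0, 0)
Final position: (0, 0)
Distance = 0; < 1e-6 -> CLOSED

Answer: yes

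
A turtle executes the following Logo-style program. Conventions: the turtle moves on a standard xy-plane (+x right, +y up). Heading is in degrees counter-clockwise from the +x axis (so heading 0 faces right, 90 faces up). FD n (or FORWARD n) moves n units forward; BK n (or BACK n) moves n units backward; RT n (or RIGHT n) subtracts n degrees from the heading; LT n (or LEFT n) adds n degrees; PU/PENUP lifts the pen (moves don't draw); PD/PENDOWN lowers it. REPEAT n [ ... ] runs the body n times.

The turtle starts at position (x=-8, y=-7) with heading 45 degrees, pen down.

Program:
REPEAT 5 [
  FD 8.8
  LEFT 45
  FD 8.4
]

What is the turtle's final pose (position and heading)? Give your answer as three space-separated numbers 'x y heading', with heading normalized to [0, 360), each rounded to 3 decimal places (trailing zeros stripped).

Executing turtle program step by step:
Start: pos=(-8,-7), heading=45, pen down
REPEAT 5 [
  -- iteration 1/5 --
  FD 8.8: (-8,-7) -> (-1.777,-0.777) [heading=45, draw]
  LT 45: heading 45 -> 90
  FD 8.4: (-1.777,-0.777) -> (-1.777,7.623) [heading=90, draw]
  -- iteration 2/5 --
  FD 8.8: (-1.777,7.623) -> (-1.777,16.423) [heading=90, draw]
  LT 45: heading 90 -> 135
  FD 8.4: (-1.777,16.423) -> (-7.717,22.362) [heading=135, draw]
  -- iteration 3/5 --
  FD 8.8: (-7.717,22.362) -> (-13.94,28.585) [heading=135, draw]
  LT 45: heading 135 -> 180
  FD 8.4: (-13.94,28.585) -> (-22.34,28.585) [heading=180, draw]
  -- iteration 4/5 --
  FD 8.8: (-22.34,28.585) -> (-31.14,28.585) [heading=180, draw]
  LT 45: heading 180 -> 225
  FD 8.4: (-31.14,28.585) -> (-37.079,22.645) [heading=225, draw]
  -- iteration 5/5 --
  FD 8.8: (-37.079,22.645) -> (-43.302,16.423) [heading=225, draw]
  LT 45: heading 225 -> 270
  FD 8.4: (-43.302,16.423) -> (-43.302,8.023) [heading=270, draw]
]
Final: pos=(-43.302,8.023), heading=270, 10 segment(s) drawn

Answer: -43.302 8.023 270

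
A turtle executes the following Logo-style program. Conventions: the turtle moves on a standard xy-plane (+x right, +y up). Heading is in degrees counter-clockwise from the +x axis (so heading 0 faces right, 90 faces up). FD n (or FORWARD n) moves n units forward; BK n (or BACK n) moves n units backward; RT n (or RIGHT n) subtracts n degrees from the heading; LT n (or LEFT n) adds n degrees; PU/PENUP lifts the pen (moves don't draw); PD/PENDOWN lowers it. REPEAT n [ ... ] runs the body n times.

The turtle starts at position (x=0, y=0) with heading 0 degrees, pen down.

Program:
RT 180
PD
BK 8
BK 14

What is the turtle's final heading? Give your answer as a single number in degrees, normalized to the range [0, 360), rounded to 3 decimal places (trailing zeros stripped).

Answer: 180

Derivation:
Executing turtle program step by step:
Start: pos=(0,0), heading=0, pen down
RT 180: heading 0 -> 180
PD: pen down
BK 8: (0,0) -> (8,0) [heading=180, draw]
BK 14: (8,0) -> (22,0) [heading=180, draw]
Final: pos=(22,0), heading=180, 2 segment(s) drawn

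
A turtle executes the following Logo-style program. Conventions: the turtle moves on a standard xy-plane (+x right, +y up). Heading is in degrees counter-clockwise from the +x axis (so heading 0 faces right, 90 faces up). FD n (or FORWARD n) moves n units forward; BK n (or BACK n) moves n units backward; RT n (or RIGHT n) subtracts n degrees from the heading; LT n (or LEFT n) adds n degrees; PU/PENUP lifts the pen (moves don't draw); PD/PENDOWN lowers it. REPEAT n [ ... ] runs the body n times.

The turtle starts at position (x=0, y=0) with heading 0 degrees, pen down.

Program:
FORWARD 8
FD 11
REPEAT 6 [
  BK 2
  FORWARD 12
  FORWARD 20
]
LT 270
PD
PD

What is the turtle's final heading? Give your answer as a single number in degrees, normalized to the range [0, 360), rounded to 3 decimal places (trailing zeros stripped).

Executing turtle program step by step:
Start: pos=(0,0), heading=0, pen down
FD 8: (0,0) -> (8,0) [heading=0, draw]
FD 11: (8,0) -> (19,0) [heading=0, draw]
REPEAT 6 [
  -- iteration 1/6 --
  BK 2: (19,0) -> (17,0) [heading=0, draw]
  FD 12: (17,0) -> (29,0) [heading=0, draw]
  FD 20: (29,0) -> (49,0) [heading=0, draw]
  -- iteration 2/6 --
  BK 2: (49,0) -> (47,0) [heading=0, draw]
  FD 12: (47,0) -> (59,0) [heading=0, draw]
  FD 20: (59,0) -> (79,0) [heading=0, draw]
  -- iteration 3/6 --
  BK 2: (79,0) -> (77,0) [heading=0, draw]
  FD 12: (77,0) -> (89,0) [heading=0, draw]
  FD 20: (89,0) -> (109,0) [heading=0, draw]
  -- iteration 4/6 --
  BK 2: (109,0) -> (107,0) [heading=0, draw]
  FD 12: (107,0) -> (119,0) [heading=0, draw]
  FD 20: (119,0) -> (139,0) [heading=0, draw]
  -- iteration 5/6 --
  BK 2: (139,0) -> (137,0) [heading=0, draw]
  FD 12: (137,0) -> (149,0) [heading=0, draw]
  FD 20: (149,0) -> (169,0) [heading=0, draw]
  -- iteration 6/6 --
  BK 2: (169,0) -> (167,0) [heading=0, draw]
  FD 12: (167,0) -> (179,0) [heading=0, draw]
  FD 20: (179,0) -> (199,0) [heading=0, draw]
]
LT 270: heading 0 -> 270
PD: pen down
PD: pen down
Final: pos=(199,0), heading=270, 20 segment(s) drawn

Answer: 270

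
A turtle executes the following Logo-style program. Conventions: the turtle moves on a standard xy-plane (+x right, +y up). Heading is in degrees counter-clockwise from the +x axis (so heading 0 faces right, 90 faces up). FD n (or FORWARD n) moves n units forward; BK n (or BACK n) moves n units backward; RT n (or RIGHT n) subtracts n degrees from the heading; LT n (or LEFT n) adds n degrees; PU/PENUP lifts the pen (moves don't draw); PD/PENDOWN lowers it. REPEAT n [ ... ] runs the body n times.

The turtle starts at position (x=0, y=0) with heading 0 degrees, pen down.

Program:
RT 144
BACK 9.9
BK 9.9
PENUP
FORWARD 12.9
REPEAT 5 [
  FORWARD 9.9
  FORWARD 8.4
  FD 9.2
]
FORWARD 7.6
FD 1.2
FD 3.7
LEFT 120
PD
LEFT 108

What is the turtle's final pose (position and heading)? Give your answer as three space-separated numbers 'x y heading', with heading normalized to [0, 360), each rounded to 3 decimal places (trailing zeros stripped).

Executing turtle program step by step:
Start: pos=(0,0), heading=0, pen down
RT 144: heading 0 -> 216
BK 9.9: (0,0) -> (8.009,5.819) [heading=216, draw]
BK 9.9: (8.009,5.819) -> (16.019,11.638) [heading=216, draw]
PU: pen up
FD 12.9: (16.019,11.638) -> (5.582,4.056) [heading=216, move]
REPEAT 5 [
  -- iteration 1/5 --
  FD 9.9: (5.582,4.056) -> (-2.427,-1.763) [heading=216, move]
  FD 8.4: (-2.427,-1.763) -> (-9.223,-6.701) [heading=216, move]
  FD 9.2: (-9.223,-6.701) -> (-16.666,-12.108) [heading=216, move]
  -- iteration 2/5 --
  FD 9.9: (-16.666,-12.108) -> (-24.675,-17.927) [heading=216, move]
  FD 8.4: (-24.675,-17.927) -> (-31.471,-22.865) [heading=216, move]
  FD 9.2: (-31.471,-22.865) -> (-38.914,-28.272) [heading=216, move]
  -- iteration 3/5 --
  FD 9.9: (-38.914,-28.272) -> (-46.923,-34.092) [heading=216, move]
  FD 8.4: (-46.923,-34.092) -> (-53.719,-39.029) [heading=216, move]
  FD 9.2: (-53.719,-39.029) -> (-61.162,-44.437) [heading=216, move]
  -- iteration 4/5 --
  FD 9.9: (-61.162,-44.437) -> (-69.171,-50.256) [heading=216, move]
  FD 8.4: (-69.171,-50.256) -> (-75.967,-55.193) [heading=216, move]
  FD 9.2: (-75.967,-55.193) -> (-83.41,-60.601) [heading=216, move]
  -- iteration 5/5 --
  FD 9.9: (-83.41,-60.601) -> (-91.419,-66.42) [heading=216, move]
  FD 8.4: (-91.419,-66.42) -> (-98.215,-71.357) [heading=216, move]
  FD 9.2: (-98.215,-71.357) -> (-105.658,-76.765) [heading=216, move]
]
FD 7.6: (-105.658,-76.765) -> (-111.806,-81.232) [heading=216, move]
FD 1.2: (-111.806,-81.232) -> (-112.777,-81.937) [heading=216, move]
FD 3.7: (-112.777,-81.937) -> (-115.77,-84.112) [heading=216, move]
LT 120: heading 216 -> 336
PD: pen down
LT 108: heading 336 -> 84
Final: pos=(-115.77,-84.112), heading=84, 2 segment(s) drawn

Answer: -115.77 -84.112 84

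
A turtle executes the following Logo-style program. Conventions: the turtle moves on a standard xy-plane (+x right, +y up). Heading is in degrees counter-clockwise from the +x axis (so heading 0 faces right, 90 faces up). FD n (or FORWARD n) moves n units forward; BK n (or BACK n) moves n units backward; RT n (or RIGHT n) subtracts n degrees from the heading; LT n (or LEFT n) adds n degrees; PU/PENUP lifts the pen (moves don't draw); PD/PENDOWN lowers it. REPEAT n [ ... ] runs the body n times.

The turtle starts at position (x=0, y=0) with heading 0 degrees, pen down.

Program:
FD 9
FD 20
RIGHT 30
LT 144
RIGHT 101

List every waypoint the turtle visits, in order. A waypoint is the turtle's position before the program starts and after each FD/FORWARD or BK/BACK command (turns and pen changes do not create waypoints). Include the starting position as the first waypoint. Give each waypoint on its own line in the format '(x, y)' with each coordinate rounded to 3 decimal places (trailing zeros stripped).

Executing turtle program step by step:
Start: pos=(0,0), heading=0, pen down
FD 9: (0,0) -> (9,0) [heading=0, draw]
FD 20: (9,0) -> (29,0) [heading=0, draw]
RT 30: heading 0 -> 330
LT 144: heading 330 -> 114
RT 101: heading 114 -> 13
Final: pos=(29,0), heading=13, 2 segment(s) drawn
Waypoints (3 total):
(0, 0)
(9, 0)
(29, 0)

Answer: (0, 0)
(9, 0)
(29, 0)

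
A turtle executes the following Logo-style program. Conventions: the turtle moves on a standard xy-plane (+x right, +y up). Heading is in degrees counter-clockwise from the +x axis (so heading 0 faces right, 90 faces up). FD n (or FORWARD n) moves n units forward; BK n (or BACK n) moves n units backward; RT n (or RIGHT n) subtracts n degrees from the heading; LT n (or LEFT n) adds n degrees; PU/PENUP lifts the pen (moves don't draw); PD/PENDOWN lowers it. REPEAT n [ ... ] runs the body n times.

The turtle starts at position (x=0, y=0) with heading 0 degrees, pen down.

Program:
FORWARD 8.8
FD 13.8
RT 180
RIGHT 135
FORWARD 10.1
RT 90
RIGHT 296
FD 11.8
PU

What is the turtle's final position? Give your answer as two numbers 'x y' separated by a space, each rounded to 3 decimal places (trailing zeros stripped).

Answer: 40.899 10.983

Derivation:
Executing turtle program step by step:
Start: pos=(0,0), heading=0, pen down
FD 8.8: (0,0) -> (8.8,0) [heading=0, draw]
FD 13.8: (8.8,0) -> (22.6,0) [heading=0, draw]
RT 180: heading 0 -> 180
RT 135: heading 180 -> 45
FD 10.1: (22.6,0) -> (29.742,7.142) [heading=45, draw]
RT 90: heading 45 -> 315
RT 296: heading 315 -> 19
FD 11.8: (29.742,7.142) -> (40.899,10.983) [heading=19, draw]
PU: pen up
Final: pos=(40.899,10.983), heading=19, 4 segment(s) drawn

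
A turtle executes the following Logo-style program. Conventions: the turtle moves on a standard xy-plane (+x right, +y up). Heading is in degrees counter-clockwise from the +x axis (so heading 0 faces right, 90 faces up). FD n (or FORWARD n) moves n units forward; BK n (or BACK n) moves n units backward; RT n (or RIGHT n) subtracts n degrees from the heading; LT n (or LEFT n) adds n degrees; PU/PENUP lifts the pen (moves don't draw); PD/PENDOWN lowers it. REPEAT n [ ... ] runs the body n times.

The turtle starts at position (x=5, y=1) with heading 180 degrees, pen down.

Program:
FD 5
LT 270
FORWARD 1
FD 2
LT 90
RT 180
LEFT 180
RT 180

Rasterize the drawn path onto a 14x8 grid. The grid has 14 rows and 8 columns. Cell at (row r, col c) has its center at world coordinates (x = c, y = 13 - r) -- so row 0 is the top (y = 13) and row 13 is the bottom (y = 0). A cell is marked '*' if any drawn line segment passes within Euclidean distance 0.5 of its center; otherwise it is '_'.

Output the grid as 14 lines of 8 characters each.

Segment 0: (5,1) -> (0,1)
Segment 1: (0,1) -> (0,2)
Segment 2: (0,2) -> (0,4)

Answer: ________
________
________
________
________
________
________
________
________
*_______
*_______
*_______
******__
________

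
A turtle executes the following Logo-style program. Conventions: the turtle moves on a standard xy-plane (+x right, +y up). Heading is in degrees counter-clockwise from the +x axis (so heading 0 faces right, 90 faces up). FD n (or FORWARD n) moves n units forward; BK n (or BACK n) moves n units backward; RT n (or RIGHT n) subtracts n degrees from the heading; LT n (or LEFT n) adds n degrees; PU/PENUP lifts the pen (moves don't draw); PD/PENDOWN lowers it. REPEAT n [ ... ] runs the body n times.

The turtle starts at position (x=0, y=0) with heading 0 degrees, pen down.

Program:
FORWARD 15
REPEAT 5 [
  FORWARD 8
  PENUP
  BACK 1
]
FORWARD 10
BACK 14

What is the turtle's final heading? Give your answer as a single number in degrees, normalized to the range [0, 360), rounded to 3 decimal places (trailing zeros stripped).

Executing turtle program step by step:
Start: pos=(0,0), heading=0, pen down
FD 15: (0,0) -> (15,0) [heading=0, draw]
REPEAT 5 [
  -- iteration 1/5 --
  FD 8: (15,0) -> (23,0) [heading=0, draw]
  PU: pen up
  BK 1: (23,0) -> (22,0) [heading=0, move]
  -- iteration 2/5 --
  FD 8: (22,0) -> (30,0) [heading=0, move]
  PU: pen up
  BK 1: (30,0) -> (29,0) [heading=0, move]
  -- iteration 3/5 --
  FD 8: (29,0) -> (37,0) [heading=0, move]
  PU: pen up
  BK 1: (37,0) -> (36,0) [heading=0, move]
  -- iteration 4/5 --
  FD 8: (36,0) -> (44,0) [heading=0, move]
  PU: pen up
  BK 1: (44,0) -> (43,0) [heading=0, move]
  -- iteration 5/5 --
  FD 8: (43,0) -> (51,0) [heading=0, move]
  PU: pen up
  BK 1: (51,0) -> (50,0) [heading=0, move]
]
FD 10: (50,0) -> (60,0) [heading=0, move]
BK 14: (60,0) -> (46,0) [heading=0, move]
Final: pos=(46,0), heading=0, 2 segment(s) drawn

Answer: 0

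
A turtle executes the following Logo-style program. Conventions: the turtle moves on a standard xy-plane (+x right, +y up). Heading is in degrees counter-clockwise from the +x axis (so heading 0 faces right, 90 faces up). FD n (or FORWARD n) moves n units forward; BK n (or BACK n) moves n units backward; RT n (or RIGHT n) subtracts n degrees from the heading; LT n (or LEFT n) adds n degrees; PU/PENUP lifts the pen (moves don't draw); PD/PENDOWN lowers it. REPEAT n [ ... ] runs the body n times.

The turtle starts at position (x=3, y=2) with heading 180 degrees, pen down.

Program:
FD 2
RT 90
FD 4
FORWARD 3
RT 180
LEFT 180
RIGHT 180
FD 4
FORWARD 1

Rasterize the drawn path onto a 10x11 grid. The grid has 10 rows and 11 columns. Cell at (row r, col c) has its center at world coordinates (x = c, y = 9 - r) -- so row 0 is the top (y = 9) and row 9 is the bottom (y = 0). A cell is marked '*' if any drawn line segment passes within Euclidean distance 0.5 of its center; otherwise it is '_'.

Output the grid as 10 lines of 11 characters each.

Segment 0: (3,2) -> (1,2)
Segment 1: (1,2) -> (1,6)
Segment 2: (1,6) -> (1,9)
Segment 3: (1,9) -> (1,5)
Segment 4: (1,5) -> (1,4)

Answer: _*_________
_*_________
_*_________
_*_________
_*_________
_*_________
_*_________
_***_______
___________
___________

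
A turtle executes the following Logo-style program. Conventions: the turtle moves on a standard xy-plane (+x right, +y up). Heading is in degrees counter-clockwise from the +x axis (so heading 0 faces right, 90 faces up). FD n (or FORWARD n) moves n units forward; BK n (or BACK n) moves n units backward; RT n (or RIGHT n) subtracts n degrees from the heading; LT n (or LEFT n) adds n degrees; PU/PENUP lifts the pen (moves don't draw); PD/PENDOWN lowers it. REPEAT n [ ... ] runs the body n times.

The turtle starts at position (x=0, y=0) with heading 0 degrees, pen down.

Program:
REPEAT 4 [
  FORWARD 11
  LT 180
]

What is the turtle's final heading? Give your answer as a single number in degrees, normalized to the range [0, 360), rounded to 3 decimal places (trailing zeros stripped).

Executing turtle program step by step:
Start: pos=(0,0), heading=0, pen down
REPEAT 4 [
  -- iteration 1/4 --
  FD 11: (0,0) -> (11,0) [heading=0, draw]
  LT 180: heading 0 -> 180
  -- iteration 2/4 --
  FD 11: (11,0) -> (0,0) [heading=180, draw]
  LT 180: heading 180 -> 0
  -- iteration 3/4 --
  FD 11: (0,0) -> (11,0) [heading=0, draw]
  LT 180: heading 0 -> 180
  -- iteration 4/4 --
  FD 11: (11,0) -> (0,0) [heading=180, draw]
  LT 180: heading 180 -> 0
]
Final: pos=(0,0), heading=0, 4 segment(s) drawn

Answer: 0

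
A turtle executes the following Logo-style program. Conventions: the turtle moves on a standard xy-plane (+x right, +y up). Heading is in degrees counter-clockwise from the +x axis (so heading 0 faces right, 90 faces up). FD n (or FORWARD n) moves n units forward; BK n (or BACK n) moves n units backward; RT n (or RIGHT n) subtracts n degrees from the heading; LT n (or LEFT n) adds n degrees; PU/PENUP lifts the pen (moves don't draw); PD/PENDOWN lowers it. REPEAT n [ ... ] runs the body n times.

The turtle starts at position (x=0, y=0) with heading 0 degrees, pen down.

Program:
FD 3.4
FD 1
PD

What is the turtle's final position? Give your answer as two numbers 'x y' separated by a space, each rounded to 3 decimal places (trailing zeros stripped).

Executing turtle program step by step:
Start: pos=(0,0), heading=0, pen down
FD 3.4: (0,0) -> (3.4,0) [heading=0, draw]
FD 1: (3.4,0) -> (4.4,0) [heading=0, draw]
PD: pen down
Final: pos=(4.4,0), heading=0, 2 segment(s) drawn

Answer: 4.4 0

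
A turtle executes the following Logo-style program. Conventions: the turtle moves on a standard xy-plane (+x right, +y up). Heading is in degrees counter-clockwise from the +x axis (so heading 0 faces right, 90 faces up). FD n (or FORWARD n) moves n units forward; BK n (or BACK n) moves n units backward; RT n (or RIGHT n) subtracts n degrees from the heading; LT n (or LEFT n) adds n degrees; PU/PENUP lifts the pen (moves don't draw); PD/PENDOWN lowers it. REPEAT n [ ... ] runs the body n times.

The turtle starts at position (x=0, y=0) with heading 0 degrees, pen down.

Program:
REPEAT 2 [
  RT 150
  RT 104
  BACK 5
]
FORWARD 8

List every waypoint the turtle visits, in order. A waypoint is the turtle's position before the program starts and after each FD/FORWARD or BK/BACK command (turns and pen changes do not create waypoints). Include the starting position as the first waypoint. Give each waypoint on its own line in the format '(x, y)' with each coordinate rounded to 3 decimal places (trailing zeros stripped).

Answer: (0, 0)
(1.378, -4.806)
(5.618, -2.157)
(-1.166, -6.396)

Derivation:
Executing turtle program step by step:
Start: pos=(0,0), heading=0, pen down
REPEAT 2 [
  -- iteration 1/2 --
  RT 150: heading 0 -> 210
  RT 104: heading 210 -> 106
  BK 5: (0,0) -> (1.378,-4.806) [heading=106, draw]
  -- iteration 2/2 --
  RT 150: heading 106 -> 316
  RT 104: heading 316 -> 212
  BK 5: (1.378,-4.806) -> (5.618,-2.157) [heading=212, draw]
]
FD 8: (5.618,-2.157) -> (-1.166,-6.396) [heading=212, draw]
Final: pos=(-1.166,-6.396), heading=212, 3 segment(s) drawn
Waypoints (4 total):
(0, 0)
(1.378, -4.806)
(5.618, -2.157)
(-1.166, -6.396)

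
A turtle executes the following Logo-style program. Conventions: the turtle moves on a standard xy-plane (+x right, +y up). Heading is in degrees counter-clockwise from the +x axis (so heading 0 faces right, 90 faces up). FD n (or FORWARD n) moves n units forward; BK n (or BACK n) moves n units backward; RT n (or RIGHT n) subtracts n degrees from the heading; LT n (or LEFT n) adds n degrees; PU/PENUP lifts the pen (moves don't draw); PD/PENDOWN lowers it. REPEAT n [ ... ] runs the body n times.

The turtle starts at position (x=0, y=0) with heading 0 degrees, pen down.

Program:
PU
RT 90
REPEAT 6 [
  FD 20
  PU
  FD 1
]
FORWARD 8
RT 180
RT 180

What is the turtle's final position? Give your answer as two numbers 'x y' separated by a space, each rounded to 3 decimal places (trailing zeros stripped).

Answer: 0 -134

Derivation:
Executing turtle program step by step:
Start: pos=(0,0), heading=0, pen down
PU: pen up
RT 90: heading 0 -> 270
REPEAT 6 [
  -- iteration 1/6 --
  FD 20: (0,0) -> (0,-20) [heading=270, move]
  PU: pen up
  FD 1: (0,-20) -> (0,-21) [heading=270, move]
  -- iteration 2/6 --
  FD 20: (0,-21) -> (0,-41) [heading=270, move]
  PU: pen up
  FD 1: (0,-41) -> (0,-42) [heading=270, move]
  -- iteration 3/6 --
  FD 20: (0,-42) -> (0,-62) [heading=270, move]
  PU: pen up
  FD 1: (0,-62) -> (0,-63) [heading=270, move]
  -- iteration 4/6 --
  FD 20: (0,-63) -> (0,-83) [heading=270, move]
  PU: pen up
  FD 1: (0,-83) -> (0,-84) [heading=270, move]
  -- iteration 5/6 --
  FD 20: (0,-84) -> (0,-104) [heading=270, move]
  PU: pen up
  FD 1: (0,-104) -> (0,-105) [heading=270, move]
  -- iteration 6/6 --
  FD 20: (0,-105) -> (0,-125) [heading=270, move]
  PU: pen up
  FD 1: (0,-125) -> (0,-126) [heading=270, move]
]
FD 8: (0,-126) -> (0,-134) [heading=270, move]
RT 180: heading 270 -> 90
RT 180: heading 90 -> 270
Final: pos=(0,-134), heading=270, 0 segment(s) drawn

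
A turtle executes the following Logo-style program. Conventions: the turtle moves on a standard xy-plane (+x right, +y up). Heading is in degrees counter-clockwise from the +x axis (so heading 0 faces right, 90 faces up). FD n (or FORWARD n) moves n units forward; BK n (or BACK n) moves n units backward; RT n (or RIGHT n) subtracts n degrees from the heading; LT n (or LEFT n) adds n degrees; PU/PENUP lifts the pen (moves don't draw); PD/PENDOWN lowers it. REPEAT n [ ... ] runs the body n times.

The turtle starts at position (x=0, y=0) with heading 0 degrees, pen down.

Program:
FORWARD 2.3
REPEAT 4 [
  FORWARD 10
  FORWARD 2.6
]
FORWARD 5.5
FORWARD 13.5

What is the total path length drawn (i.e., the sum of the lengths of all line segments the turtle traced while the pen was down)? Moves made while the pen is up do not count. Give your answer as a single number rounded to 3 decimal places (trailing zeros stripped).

Executing turtle program step by step:
Start: pos=(0,0), heading=0, pen down
FD 2.3: (0,0) -> (2.3,0) [heading=0, draw]
REPEAT 4 [
  -- iteration 1/4 --
  FD 10: (2.3,0) -> (12.3,0) [heading=0, draw]
  FD 2.6: (12.3,0) -> (14.9,0) [heading=0, draw]
  -- iteration 2/4 --
  FD 10: (14.9,0) -> (24.9,0) [heading=0, draw]
  FD 2.6: (24.9,0) -> (27.5,0) [heading=0, draw]
  -- iteration 3/4 --
  FD 10: (27.5,0) -> (37.5,0) [heading=0, draw]
  FD 2.6: (37.5,0) -> (40.1,0) [heading=0, draw]
  -- iteration 4/4 --
  FD 10: (40.1,0) -> (50.1,0) [heading=0, draw]
  FD 2.6: (50.1,0) -> (52.7,0) [heading=0, draw]
]
FD 5.5: (52.7,0) -> (58.2,0) [heading=0, draw]
FD 13.5: (58.2,0) -> (71.7,0) [heading=0, draw]
Final: pos=(71.7,0), heading=0, 11 segment(s) drawn

Segment lengths:
  seg 1: (0,0) -> (2.3,0), length = 2.3
  seg 2: (2.3,0) -> (12.3,0), length = 10
  seg 3: (12.3,0) -> (14.9,0), length = 2.6
  seg 4: (14.9,0) -> (24.9,0), length = 10
  seg 5: (24.9,0) -> (27.5,0), length = 2.6
  seg 6: (27.5,0) -> (37.5,0), length = 10
  seg 7: (37.5,0) -> (40.1,0), length = 2.6
  seg 8: (40.1,0) -> (50.1,0), length = 10
  seg 9: (50.1,0) -> (52.7,0), length = 2.6
  seg 10: (52.7,0) -> (58.2,0), length = 5.5
  seg 11: (58.2,0) -> (71.7,0), length = 13.5
Total = 71.7

Answer: 71.7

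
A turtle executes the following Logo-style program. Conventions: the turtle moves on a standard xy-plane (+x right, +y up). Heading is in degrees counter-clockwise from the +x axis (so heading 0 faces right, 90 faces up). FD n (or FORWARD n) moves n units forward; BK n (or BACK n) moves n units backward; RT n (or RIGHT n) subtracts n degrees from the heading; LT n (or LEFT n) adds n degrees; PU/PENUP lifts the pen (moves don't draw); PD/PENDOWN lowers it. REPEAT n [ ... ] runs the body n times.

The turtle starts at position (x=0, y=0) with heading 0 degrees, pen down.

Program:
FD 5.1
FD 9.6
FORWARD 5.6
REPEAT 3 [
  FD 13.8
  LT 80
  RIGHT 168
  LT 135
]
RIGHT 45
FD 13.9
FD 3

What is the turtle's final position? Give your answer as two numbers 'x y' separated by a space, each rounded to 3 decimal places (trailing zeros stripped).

Executing turtle program step by step:
Start: pos=(0,0), heading=0, pen down
FD 5.1: (0,0) -> (5.1,0) [heading=0, draw]
FD 9.6: (5.1,0) -> (14.7,0) [heading=0, draw]
FD 5.6: (14.7,0) -> (20.3,0) [heading=0, draw]
REPEAT 3 [
  -- iteration 1/3 --
  FD 13.8: (20.3,0) -> (34.1,0) [heading=0, draw]
  LT 80: heading 0 -> 80
  RT 168: heading 80 -> 272
  LT 135: heading 272 -> 47
  -- iteration 2/3 --
  FD 13.8: (34.1,0) -> (43.512,10.093) [heading=47, draw]
  LT 80: heading 47 -> 127
  RT 168: heading 127 -> 319
  LT 135: heading 319 -> 94
  -- iteration 3/3 --
  FD 13.8: (43.512,10.093) -> (42.549,23.859) [heading=94, draw]
  LT 80: heading 94 -> 174
  RT 168: heading 174 -> 6
  LT 135: heading 6 -> 141
]
RT 45: heading 141 -> 96
FD 13.9: (42.549,23.859) -> (41.096,37.683) [heading=96, draw]
FD 3: (41.096,37.683) -> (40.782,40.666) [heading=96, draw]
Final: pos=(40.782,40.666), heading=96, 8 segment(s) drawn

Answer: 40.782 40.666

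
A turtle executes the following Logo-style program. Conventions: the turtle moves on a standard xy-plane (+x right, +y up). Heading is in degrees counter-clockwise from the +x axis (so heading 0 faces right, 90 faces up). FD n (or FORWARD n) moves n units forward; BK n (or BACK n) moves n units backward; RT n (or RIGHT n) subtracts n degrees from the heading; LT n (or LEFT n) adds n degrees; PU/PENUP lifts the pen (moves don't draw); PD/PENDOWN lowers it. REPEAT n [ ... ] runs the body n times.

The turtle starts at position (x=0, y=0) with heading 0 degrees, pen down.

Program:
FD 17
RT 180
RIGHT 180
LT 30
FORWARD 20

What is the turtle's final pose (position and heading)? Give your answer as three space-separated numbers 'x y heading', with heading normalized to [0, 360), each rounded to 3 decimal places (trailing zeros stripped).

Answer: 34.321 10 30

Derivation:
Executing turtle program step by step:
Start: pos=(0,0), heading=0, pen down
FD 17: (0,0) -> (17,0) [heading=0, draw]
RT 180: heading 0 -> 180
RT 180: heading 180 -> 0
LT 30: heading 0 -> 30
FD 20: (17,0) -> (34.321,10) [heading=30, draw]
Final: pos=(34.321,10), heading=30, 2 segment(s) drawn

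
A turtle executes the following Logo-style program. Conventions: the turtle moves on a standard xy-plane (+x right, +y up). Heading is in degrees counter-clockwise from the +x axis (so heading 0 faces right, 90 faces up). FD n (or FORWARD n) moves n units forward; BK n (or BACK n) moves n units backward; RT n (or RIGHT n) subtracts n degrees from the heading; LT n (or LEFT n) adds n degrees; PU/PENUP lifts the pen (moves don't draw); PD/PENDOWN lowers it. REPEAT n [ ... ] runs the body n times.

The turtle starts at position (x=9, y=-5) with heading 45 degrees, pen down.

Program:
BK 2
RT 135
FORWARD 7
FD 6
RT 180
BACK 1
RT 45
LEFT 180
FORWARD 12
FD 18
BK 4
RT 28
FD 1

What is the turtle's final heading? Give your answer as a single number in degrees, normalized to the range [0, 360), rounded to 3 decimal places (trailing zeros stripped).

Answer: 197

Derivation:
Executing turtle program step by step:
Start: pos=(9,-5), heading=45, pen down
BK 2: (9,-5) -> (7.586,-6.414) [heading=45, draw]
RT 135: heading 45 -> 270
FD 7: (7.586,-6.414) -> (7.586,-13.414) [heading=270, draw]
FD 6: (7.586,-13.414) -> (7.586,-19.414) [heading=270, draw]
RT 180: heading 270 -> 90
BK 1: (7.586,-19.414) -> (7.586,-20.414) [heading=90, draw]
RT 45: heading 90 -> 45
LT 180: heading 45 -> 225
FD 12: (7.586,-20.414) -> (-0.899,-28.899) [heading=225, draw]
FD 18: (-0.899,-28.899) -> (-13.627,-41.627) [heading=225, draw]
BK 4: (-13.627,-41.627) -> (-10.799,-38.799) [heading=225, draw]
RT 28: heading 225 -> 197
FD 1: (-10.799,-38.799) -> (-11.755,-39.091) [heading=197, draw]
Final: pos=(-11.755,-39.091), heading=197, 8 segment(s) drawn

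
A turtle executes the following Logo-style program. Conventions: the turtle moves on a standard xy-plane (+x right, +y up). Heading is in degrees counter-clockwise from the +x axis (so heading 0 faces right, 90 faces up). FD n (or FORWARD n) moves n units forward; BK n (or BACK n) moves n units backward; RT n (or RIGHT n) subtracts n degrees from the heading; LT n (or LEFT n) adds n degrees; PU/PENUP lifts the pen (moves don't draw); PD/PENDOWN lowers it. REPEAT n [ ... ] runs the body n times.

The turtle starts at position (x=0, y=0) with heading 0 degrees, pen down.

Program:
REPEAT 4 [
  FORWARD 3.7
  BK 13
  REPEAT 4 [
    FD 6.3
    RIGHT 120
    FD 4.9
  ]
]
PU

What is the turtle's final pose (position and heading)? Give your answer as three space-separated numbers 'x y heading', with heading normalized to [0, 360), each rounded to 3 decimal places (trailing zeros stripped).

Answer: -5.45 -4.244 240

Derivation:
Executing turtle program step by step:
Start: pos=(0,0), heading=0, pen down
REPEAT 4 [
  -- iteration 1/4 --
  FD 3.7: (0,0) -> (3.7,0) [heading=0, draw]
  BK 13: (3.7,0) -> (-9.3,0) [heading=0, draw]
  REPEAT 4 [
    -- iteration 1/4 --
    FD 6.3: (-9.3,0) -> (-3,0) [heading=0, draw]
    RT 120: heading 0 -> 240
    FD 4.9: (-3,0) -> (-5.45,-4.244) [heading=240, draw]
    -- iteration 2/4 --
    FD 6.3: (-5.45,-4.244) -> (-8.6,-9.699) [heading=240, draw]
    RT 120: heading 240 -> 120
    FD 4.9: (-8.6,-9.699) -> (-11.05,-5.456) [heading=120, draw]
    -- iteration 3/4 --
    FD 6.3: (-11.05,-5.456) -> (-14.2,0) [heading=120, draw]
    RT 120: heading 120 -> 0
    FD 4.9: (-14.2,0) -> (-9.3,0) [heading=0, draw]
    -- iteration 4/4 --
    FD 6.3: (-9.3,0) -> (-3,0) [heading=0, draw]
    RT 120: heading 0 -> 240
    FD 4.9: (-3,0) -> (-5.45,-4.244) [heading=240, draw]
  ]
  -- iteration 2/4 --
  FD 3.7: (-5.45,-4.244) -> (-7.3,-7.448) [heading=240, draw]
  BK 13: (-7.3,-7.448) -> (-0.8,3.811) [heading=240, draw]
  REPEAT 4 [
    -- iteration 1/4 --
    FD 6.3: (-0.8,3.811) -> (-3.95,-1.645) [heading=240, draw]
    RT 120: heading 240 -> 120
    FD 4.9: (-3.95,-1.645) -> (-6.4,2.598) [heading=120, draw]
    -- iteration 2/4 --
    FD 6.3: (-6.4,2.598) -> (-9.55,8.054) [heading=120, draw]
    RT 120: heading 120 -> 0
    FD 4.9: (-9.55,8.054) -> (-4.65,8.054) [heading=0, draw]
    -- iteration 3/4 --
    FD 6.3: (-4.65,8.054) -> (1.65,8.054) [heading=0, draw]
    RT 120: heading 0 -> 240
    FD 4.9: (1.65,8.054) -> (-0.8,3.811) [heading=240, draw]
    -- iteration 4/4 --
    FD 6.3: (-0.8,3.811) -> (-3.95,-1.645) [heading=240, draw]
    RT 120: heading 240 -> 120
    FD 4.9: (-3.95,-1.645) -> (-6.4,2.598) [heading=120, draw]
  ]
  -- iteration 3/4 --
  FD 3.7: (-6.4,2.598) -> (-8.25,5.802) [heading=120, draw]
  BK 13: (-8.25,5.802) -> (-1.75,-5.456) [heading=120, draw]
  REPEAT 4 [
    -- iteration 1/4 --
    FD 6.3: (-1.75,-5.456) -> (-4.9,0) [heading=120, draw]
    RT 120: heading 120 -> 0
    FD 4.9: (-4.9,0) -> (0,0) [heading=0, draw]
    -- iteration 2/4 --
    FD 6.3: (0,0) -> (6.3,0) [heading=0, draw]
    RT 120: heading 0 -> 240
    FD 4.9: (6.3,0) -> (3.85,-4.244) [heading=240, draw]
    -- iteration 3/4 --
    FD 6.3: (3.85,-4.244) -> (0.7,-9.699) [heading=240, draw]
    RT 120: heading 240 -> 120
    FD 4.9: (0.7,-9.699) -> (-1.75,-5.456) [heading=120, draw]
    -- iteration 4/4 --
    FD 6.3: (-1.75,-5.456) -> (-4.9,0) [heading=120, draw]
    RT 120: heading 120 -> 0
    FD 4.9: (-4.9,0) -> (0,0) [heading=0, draw]
  ]
  -- iteration 4/4 --
  FD 3.7: (0,0) -> (3.7,0) [heading=0, draw]
  BK 13: (3.7,0) -> (-9.3,0) [heading=0, draw]
  REPEAT 4 [
    -- iteration 1/4 --
    FD 6.3: (-9.3,0) -> (-3,0) [heading=0, draw]
    RT 120: heading 0 -> 240
    FD 4.9: (-3,0) -> (-5.45,-4.244) [heading=240, draw]
    -- iteration 2/4 --
    FD 6.3: (-5.45,-4.244) -> (-8.6,-9.699) [heading=240, draw]
    RT 120: heading 240 -> 120
    FD 4.9: (-8.6,-9.699) -> (-11.05,-5.456) [heading=120, draw]
    -- iteration 3/4 --
    FD 6.3: (-11.05,-5.456) -> (-14.2,0) [heading=120, draw]
    RT 120: heading 120 -> 0
    FD 4.9: (-14.2,0) -> (-9.3,0) [heading=0, draw]
    -- iteration 4/4 --
    FD 6.3: (-9.3,0) -> (-3,0) [heading=0, draw]
    RT 120: heading 0 -> 240
    FD 4.9: (-3,0) -> (-5.45,-4.244) [heading=240, draw]
  ]
]
PU: pen up
Final: pos=(-5.45,-4.244), heading=240, 40 segment(s) drawn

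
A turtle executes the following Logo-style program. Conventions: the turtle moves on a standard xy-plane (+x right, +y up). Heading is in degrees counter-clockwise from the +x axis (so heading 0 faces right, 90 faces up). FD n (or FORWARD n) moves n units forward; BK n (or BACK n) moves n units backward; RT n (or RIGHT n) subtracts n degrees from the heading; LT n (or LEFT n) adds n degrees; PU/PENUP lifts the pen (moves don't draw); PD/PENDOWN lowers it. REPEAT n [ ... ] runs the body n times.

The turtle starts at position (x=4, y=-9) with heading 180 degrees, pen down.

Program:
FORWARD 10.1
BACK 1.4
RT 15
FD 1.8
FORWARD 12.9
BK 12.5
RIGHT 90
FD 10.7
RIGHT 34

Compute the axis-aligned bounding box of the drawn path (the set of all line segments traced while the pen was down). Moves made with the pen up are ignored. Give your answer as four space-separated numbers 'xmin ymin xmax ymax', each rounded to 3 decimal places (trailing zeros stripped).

Executing turtle program step by step:
Start: pos=(4,-9), heading=180, pen down
FD 10.1: (4,-9) -> (-6.1,-9) [heading=180, draw]
BK 1.4: (-6.1,-9) -> (-4.7,-9) [heading=180, draw]
RT 15: heading 180 -> 165
FD 1.8: (-4.7,-9) -> (-6.439,-8.534) [heading=165, draw]
FD 12.9: (-6.439,-8.534) -> (-18.899,-5.195) [heading=165, draw]
BK 12.5: (-18.899,-5.195) -> (-6.825,-8.431) [heading=165, draw]
RT 90: heading 165 -> 75
FD 10.7: (-6.825,-8.431) -> (-4.056,1.905) [heading=75, draw]
RT 34: heading 75 -> 41
Final: pos=(-4.056,1.905), heading=41, 6 segment(s) drawn

Segment endpoints: x in {-18.899, -6.825, -6.439, -6.1, -4.7, -4.056, 4}, y in {-9, -9, -8.534, -8.431, -5.195, 1.905}
xmin=-18.899, ymin=-9, xmax=4, ymax=1.905

Answer: -18.899 -9 4 1.905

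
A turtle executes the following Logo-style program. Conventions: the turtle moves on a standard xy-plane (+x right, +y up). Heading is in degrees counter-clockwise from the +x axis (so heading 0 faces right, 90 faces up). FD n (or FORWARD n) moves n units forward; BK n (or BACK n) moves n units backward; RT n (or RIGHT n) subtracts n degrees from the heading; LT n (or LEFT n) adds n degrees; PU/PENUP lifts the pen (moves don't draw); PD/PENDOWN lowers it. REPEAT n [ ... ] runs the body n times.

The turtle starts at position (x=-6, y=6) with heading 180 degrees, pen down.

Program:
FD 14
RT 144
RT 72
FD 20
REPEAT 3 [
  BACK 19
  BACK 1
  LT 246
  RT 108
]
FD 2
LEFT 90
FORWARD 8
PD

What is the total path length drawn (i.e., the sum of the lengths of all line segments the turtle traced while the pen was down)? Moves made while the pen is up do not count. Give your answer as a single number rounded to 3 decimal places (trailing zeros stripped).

Executing turtle program step by step:
Start: pos=(-6,6), heading=180, pen down
FD 14: (-6,6) -> (-20,6) [heading=180, draw]
RT 144: heading 180 -> 36
RT 72: heading 36 -> 324
FD 20: (-20,6) -> (-3.82,-5.756) [heading=324, draw]
REPEAT 3 [
  -- iteration 1/3 --
  BK 19: (-3.82,-5.756) -> (-19.191,5.412) [heading=324, draw]
  BK 1: (-19.191,5.412) -> (-20,6) [heading=324, draw]
  LT 246: heading 324 -> 210
  RT 108: heading 210 -> 102
  -- iteration 2/3 --
  BK 19: (-20,6) -> (-16.05,-12.585) [heading=102, draw]
  BK 1: (-16.05,-12.585) -> (-15.842,-13.563) [heading=102, draw]
  LT 246: heading 102 -> 348
  RT 108: heading 348 -> 240
  -- iteration 3/3 --
  BK 19: (-15.842,-13.563) -> (-6.342,2.892) [heading=240, draw]
  BK 1: (-6.342,2.892) -> (-5.842,3.758) [heading=240, draw]
  LT 246: heading 240 -> 126
  RT 108: heading 126 -> 18
]
FD 2: (-5.842,3.758) -> (-3.94,4.376) [heading=18, draw]
LT 90: heading 18 -> 108
FD 8: (-3.94,4.376) -> (-6.412,11.984) [heading=108, draw]
PD: pen down
Final: pos=(-6.412,11.984), heading=108, 10 segment(s) drawn

Segment lengths:
  seg 1: (-6,6) -> (-20,6), length = 14
  seg 2: (-20,6) -> (-3.82,-5.756), length = 20
  seg 3: (-3.82,-5.756) -> (-19.191,5.412), length = 19
  seg 4: (-19.191,5.412) -> (-20,6), length = 1
  seg 5: (-20,6) -> (-16.05,-12.585), length = 19
  seg 6: (-16.05,-12.585) -> (-15.842,-13.563), length = 1
  seg 7: (-15.842,-13.563) -> (-6.342,2.892), length = 19
  seg 8: (-6.342,2.892) -> (-5.842,3.758), length = 1
  seg 9: (-5.842,3.758) -> (-3.94,4.376), length = 2
  seg 10: (-3.94,4.376) -> (-6.412,11.984), length = 8
Total = 104

Answer: 104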